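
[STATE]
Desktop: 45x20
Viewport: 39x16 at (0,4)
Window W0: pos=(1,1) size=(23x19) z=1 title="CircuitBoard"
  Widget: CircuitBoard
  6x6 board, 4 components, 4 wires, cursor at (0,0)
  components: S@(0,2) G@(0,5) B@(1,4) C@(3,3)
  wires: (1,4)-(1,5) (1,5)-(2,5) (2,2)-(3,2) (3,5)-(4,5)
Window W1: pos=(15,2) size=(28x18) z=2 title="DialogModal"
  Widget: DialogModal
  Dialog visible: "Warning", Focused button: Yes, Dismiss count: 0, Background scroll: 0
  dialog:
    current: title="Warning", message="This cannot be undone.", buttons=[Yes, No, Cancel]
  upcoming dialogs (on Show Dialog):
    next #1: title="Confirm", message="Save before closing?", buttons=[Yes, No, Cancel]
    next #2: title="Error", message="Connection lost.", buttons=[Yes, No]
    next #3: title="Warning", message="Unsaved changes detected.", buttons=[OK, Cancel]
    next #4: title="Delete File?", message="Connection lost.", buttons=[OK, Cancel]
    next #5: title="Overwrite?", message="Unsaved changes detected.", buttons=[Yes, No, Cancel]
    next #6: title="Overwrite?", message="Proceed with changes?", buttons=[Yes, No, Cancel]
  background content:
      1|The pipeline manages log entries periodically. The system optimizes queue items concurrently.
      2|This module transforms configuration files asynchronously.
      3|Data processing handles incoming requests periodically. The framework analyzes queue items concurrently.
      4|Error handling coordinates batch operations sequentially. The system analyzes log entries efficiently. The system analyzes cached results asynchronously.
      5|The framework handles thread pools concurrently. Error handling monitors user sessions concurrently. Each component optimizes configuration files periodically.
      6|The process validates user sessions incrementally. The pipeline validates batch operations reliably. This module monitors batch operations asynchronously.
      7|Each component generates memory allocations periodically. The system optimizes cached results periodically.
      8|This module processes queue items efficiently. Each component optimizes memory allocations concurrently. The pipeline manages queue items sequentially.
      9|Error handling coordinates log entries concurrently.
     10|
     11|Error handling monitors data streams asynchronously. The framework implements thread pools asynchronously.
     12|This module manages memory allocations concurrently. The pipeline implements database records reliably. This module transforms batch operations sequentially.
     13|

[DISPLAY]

 ┃   0 1 2 3 4 ┠───────────────────────
 ┃0  [.]      S┃The pipeline manages lo
 ┃             ┃This module transforms 
 ┃1            ┃Data processing handles
 ┃             ┃Error handling coordina
 ┃2           ·┃Th┌────────────────────
 ┃            │┃Th│      Warning       
 ┃3           ·┃Ea│This cannot be undon
 ┃             ┃Th│[Yes]  No   Cancel  
 ┃4            ┃Er└────────────────────
 ┃             ┃                       
 ┃5            ┃Error handling monitors
 ┃Cursor: (0,0)┃This module manages mem
 ┃             ┃                       
 ┃             ┃                       
 ┗━━━━━━━━━━━━━┗━━━━━━━━━━━━━━━━━━━━━━━


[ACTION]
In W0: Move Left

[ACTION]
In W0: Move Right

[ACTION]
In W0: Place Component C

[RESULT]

 ┃   0 1 2 3 4 ┠───────────────────────
 ┃0      [C]  S┃The pipeline manages lo
 ┃             ┃This module transforms 
 ┃1            ┃Data processing handles
 ┃             ┃Error handling coordina
 ┃2           ·┃Th┌────────────────────
 ┃            │┃Th│      Warning       
 ┃3           ·┃Ea│This cannot be undon
 ┃             ┃Th│[Yes]  No   Cancel  
 ┃4            ┃Er└────────────────────
 ┃             ┃                       
 ┃5            ┃Error handling monitors
 ┃Cursor: (0,1)┃This module manages mem
 ┃             ┃                       
 ┃             ┃                       
 ┗━━━━━━━━━━━━━┗━━━━━━━━━━━━━━━━━━━━━━━


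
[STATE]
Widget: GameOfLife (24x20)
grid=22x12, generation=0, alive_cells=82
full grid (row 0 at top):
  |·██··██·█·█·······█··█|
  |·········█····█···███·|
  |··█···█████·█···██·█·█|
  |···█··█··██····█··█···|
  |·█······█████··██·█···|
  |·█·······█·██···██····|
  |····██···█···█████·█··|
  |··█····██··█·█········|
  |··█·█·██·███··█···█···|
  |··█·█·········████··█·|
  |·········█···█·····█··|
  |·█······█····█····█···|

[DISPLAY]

Gen: 0                  
·██··██·█·█·······█··█  
·········█····█···███·  
··█···█████·█···██·█·█  
···█··█··██····█··█···  
·█······█████··██·█···  
·█·······█·██···██····  
····██···█···█████·█··  
··█····██··█·█········  
··█·█·██·███··█···█···  
··█·█·········████··█·  
·········█···█·····█··  
·█······█····█····█···  
                        
                        
                        
                        
                        
                        
                        


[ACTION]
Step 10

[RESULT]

Gen: 10                 
·····███··············  
···············█······  
··█·····█······██·····  
········█·······█·····  
······██···█···█······  
········█·████·██··█··  
······███····█······█·  
···█·······██··█···██·  
····██·█······█··█···█  
······█·······█···██·█  
··············██····█·  
····················█·  
                        
                        
                        
                        
                        
                        
                        


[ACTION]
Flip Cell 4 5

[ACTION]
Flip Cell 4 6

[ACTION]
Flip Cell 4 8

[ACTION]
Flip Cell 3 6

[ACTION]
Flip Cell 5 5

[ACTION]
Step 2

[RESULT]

Gen: 12                 
······██··············  
······██·······██·····  
·················█····  
······█·███···█·█·····  
·····████··██·█·······  
·····█·······█········  
····█·███·█·····█··███  
····█···█···█···█··█·█  
·······█·······█··█··█  
····█·█············█·█  
·············███···███  
······················  
                        
                        
                        
                        
                        
                        
                        


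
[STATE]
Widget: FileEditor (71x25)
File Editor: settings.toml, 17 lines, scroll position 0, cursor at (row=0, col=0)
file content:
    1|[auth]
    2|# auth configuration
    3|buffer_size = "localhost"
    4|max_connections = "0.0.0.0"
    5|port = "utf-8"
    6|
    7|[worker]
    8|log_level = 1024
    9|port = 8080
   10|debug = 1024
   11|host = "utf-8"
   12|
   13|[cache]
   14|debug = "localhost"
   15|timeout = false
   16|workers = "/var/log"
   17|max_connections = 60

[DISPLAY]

█auth]                                                                ▲
# auth configuration                                                  █
buffer_size = "localhost"                                             ░
max_connections = "0.0.0.0"                                           ░
port = "utf-8"                                                        ░
                                                                      ░
[worker]                                                              ░
log_level = 1024                                                      ░
port = 8080                                                           ░
debug = 1024                                                          ░
host = "utf-8"                                                        ░
                                                                      ░
[cache]                                                               ░
debug = "localhost"                                                   ░
timeout = false                                                       ░
workers = "/var/log"                                                  ░
max_connections = 60                                                  ░
                                                                      ░
                                                                      ░
                                                                      ░
                                                                      ░
                                                                      ░
                                                                      ░
                                                                      ░
                                                                      ▼


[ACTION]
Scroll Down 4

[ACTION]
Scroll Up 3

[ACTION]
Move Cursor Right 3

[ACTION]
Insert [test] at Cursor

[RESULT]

[autest█h]                                                            ▲
# auth configuration                                                  █
buffer_size = "localhost"                                             ░
max_connections = "0.0.0.0"                                           ░
port = "utf-8"                                                        ░
                                                                      ░
[worker]                                                              ░
log_level = 1024                                                      ░
port = 8080                                                           ░
debug = 1024                                                          ░
host = "utf-8"                                                        ░
                                                                      ░
[cache]                                                               ░
debug = "localhost"                                                   ░
timeout = false                                                       ░
workers = "/var/log"                                                  ░
max_connections = 60                                                  ░
                                                                      ░
                                                                      ░
                                                                      ░
                                                                      ░
                                                                      ░
                                                                      ░
                                                                      ░
                                                                      ▼


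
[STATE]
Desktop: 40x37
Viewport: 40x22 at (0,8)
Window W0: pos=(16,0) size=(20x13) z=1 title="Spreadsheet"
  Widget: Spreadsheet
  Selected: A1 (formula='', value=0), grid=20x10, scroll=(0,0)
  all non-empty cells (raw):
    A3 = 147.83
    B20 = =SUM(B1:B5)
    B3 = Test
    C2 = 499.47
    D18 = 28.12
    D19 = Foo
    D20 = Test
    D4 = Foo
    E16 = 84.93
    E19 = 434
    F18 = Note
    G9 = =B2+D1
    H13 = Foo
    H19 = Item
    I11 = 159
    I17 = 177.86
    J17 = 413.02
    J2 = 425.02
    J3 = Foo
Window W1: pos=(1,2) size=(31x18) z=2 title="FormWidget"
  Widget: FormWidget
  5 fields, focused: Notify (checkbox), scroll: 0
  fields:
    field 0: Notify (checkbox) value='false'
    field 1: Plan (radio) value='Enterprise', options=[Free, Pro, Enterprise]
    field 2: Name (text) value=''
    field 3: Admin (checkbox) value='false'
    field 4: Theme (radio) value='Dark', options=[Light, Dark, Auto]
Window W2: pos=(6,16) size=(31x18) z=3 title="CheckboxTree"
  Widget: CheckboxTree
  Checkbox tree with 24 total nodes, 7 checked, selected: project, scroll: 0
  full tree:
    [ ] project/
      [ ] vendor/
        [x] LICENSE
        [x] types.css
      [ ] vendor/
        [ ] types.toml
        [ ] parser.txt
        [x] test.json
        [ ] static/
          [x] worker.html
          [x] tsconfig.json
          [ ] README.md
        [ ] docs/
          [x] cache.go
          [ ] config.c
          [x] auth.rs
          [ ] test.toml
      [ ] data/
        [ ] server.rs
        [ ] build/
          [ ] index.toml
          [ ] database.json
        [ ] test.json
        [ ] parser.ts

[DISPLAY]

 ┃  Admin:      [ ]            ┃t  ┃    
 ┃  Theme:      ( ) Light  (●) ┃   ┃    
 ┃                             ┃   ┃    
 ┃                             ┃   ┃    
 ┃                             ┃━━━┛    
 ┃                             ┃        
 ┃                             ┃        
 ┃                             ┃        
 ┃    ┏━━━━━━━━━━━━━━━━━━━━━━━━━━━━━┓   
 ┃    ┃ CheckboxTree                ┃   
 ┃    ┠─────────────────────────────┨   
 ┗━━━━┃>[-] project/                ┃   
      ┃   [x] vendor/               ┃   
      ┃     [x] LICENSE             ┃   
      ┃     [x] types.css           ┃   
      ┃   [-] vendor/               ┃   
      ┃     [ ] types.toml          ┃   
      ┃     [ ] parser.txt          ┃   
      ┃     [x] test.json           ┃   
      ┃     [-] static/             ┃   
      ┃       [x] worker.html       ┃   
      ┃       [x] tsconfig.json     ┃   


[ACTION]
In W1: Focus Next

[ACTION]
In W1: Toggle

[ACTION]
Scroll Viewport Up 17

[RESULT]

                ┏━━━━━━━━━━━━━━━━━━┓    
                ┃ Spreadsheet      ┃    
 ┏━━━━━━━━━━━━━━━━━━━━━━━━━━━━━┓───┨    
 ┃ FormWidget                  ┃   ┃    
 ┠─────────────────────────────┨B  ┃    
 ┃  Notify:     [ ]            ┃---┃    
 ┃> Plan:       ( ) Free  ( ) P┃   ┃    
 ┃  Name:       [             ]┃   ┃    
 ┃  Admin:      [ ]            ┃t  ┃    
 ┃  Theme:      ( ) Light  (●) ┃   ┃    
 ┃                             ┃   ┃    
 ┃                             ┃   ┃    
 ┃                             ┃━━━┛    
 ┃                             ┃        
 ┃                             ┃        
 ┃                             ┃        
 ┃    ┏━━━━━━━━━━━━━━━━━━━━━━━━━━━━━┓   
 ┃    ┃ CheckboxTree                ┃   
 ┃    ┠─────────────────────────────┨   
 ┗━━━━┃>[-] project/                ┃   
      ┃   [x] vendor/               ┃   
      ┃     [x] LICENSE             ┃   


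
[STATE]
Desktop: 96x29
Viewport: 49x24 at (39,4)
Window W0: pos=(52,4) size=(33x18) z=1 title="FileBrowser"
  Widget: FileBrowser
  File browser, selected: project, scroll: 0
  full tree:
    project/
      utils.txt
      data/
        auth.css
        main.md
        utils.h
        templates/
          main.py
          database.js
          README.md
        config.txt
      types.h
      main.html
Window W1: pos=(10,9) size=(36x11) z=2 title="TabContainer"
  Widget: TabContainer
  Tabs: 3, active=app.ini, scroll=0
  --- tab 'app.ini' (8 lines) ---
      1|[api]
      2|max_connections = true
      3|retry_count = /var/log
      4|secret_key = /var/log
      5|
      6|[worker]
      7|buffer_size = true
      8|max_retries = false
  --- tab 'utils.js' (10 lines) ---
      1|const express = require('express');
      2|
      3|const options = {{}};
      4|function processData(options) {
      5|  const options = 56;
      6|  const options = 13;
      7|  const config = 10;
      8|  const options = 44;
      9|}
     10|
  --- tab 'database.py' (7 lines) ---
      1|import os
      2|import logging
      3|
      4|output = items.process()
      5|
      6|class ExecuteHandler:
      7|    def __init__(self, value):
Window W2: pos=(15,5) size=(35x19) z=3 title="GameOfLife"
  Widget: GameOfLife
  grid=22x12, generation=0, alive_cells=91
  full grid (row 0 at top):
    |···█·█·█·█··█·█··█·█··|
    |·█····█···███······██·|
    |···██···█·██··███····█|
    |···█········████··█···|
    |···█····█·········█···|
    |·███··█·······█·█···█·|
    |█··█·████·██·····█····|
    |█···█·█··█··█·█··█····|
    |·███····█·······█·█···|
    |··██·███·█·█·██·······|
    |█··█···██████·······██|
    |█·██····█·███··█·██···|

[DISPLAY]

             ┏━━━━━━━━━━━━━━━━━━━━━━━━━━━━━━━┓   
━━━━━━━━━━┓  ┃ FileBrowser                   ┃   
          ┃  ┠───────────────────────────────┨   
──────────┨  ┃> [-] project/                 ┃   
          ┃  ┃    utils.txt                  ┃   
          ┃  ┃    [+] data/                  ┃   
          ┃  ┃    types.h                    ┃   
          ┃  ┃    main.html                  ┃   
          ┃  ┃                               ┃   
          ┃  ┃                               ┃   
          ┃  ┃                               ┃   
          ┃  ┃                               ┃   
          ┃  ┃                               ┃   
          ┃  ┃                               ┃   
          ┃  ┃                               ┃   
          ┃  ┃                               ┃   
          ┃  ┃                               ┃   
          ┃  ┗━━━━━━━━━━━━━━━━━━━━━━━━━━━━━━━┛   
          ┃                                      
━━━━━━━━━━┛                                      
                                                 
                                                 
                                                 
                                                 


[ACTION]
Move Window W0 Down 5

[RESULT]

                                                 
━━━━━━━━━━┓                                      
          ┃                                      
──────────┨                                      
          ┃                                      
          ┃  ┏━━━━━━━━━━━━━━━━━━━━━━━━━━━━━━━┓   
          ┃  ┃ FileBrowser                   ┃   
          ┃  ┠───────────────────────────────┨   
          ┃  ┃> [-] project/                 ┃   
          ┃  ┃    utils.txt                  ┃   
          ┃  ┃    [+] data/                  ┃   
          ┃  ┃    types.h                    ┃   
          ┃  ┃    main.html                  ┃   
          ┃  ┃                               ┃   
          ┃  ┃                               ┃   
          ┃  ┃                               ┃   
          ┃  ┃                               ┃   
          ┃  ┃                               ┃   
          ┃  ┃                               ┃   
━━━━━━━━━━┛  ┃                               ┃   
             ┃                               ┃   
             ┃                               ┃   
             ┗━━━━━━━━━━━━━━━━━━━━━━━━━━━━━━━┛   
                                                 


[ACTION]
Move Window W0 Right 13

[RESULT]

                                                 
━━━━━━━━━━┓                                      
          ┃                                      
──────────┨                                      
          ┃                                      
          ┃             ┏━━━━━━━━━━━━━━━━━━━━━━━━
          ┃             ┃ FileBrowser            
          ┃             ┠────────────────────────
          ┃             ┃> [-] project/          
          ┃             ┃    utils.txt           
          ┃             ┃    [+] data/           
          ┃             ┃    types.h             
          ┃             ┃    main.html           
          ┃             ┃                        
          ┃             ┃                        
          ┃             ┃                        
          ┃             ┃                        
          ┃             ┃                        
          ┃             ┃                        
━━━━━━━━━━┛             ┃                        
                        ┃                        
                        ┃                        
                        ┗━━━━━━━━━━━━━━━━━━━━━━━━
                                                 


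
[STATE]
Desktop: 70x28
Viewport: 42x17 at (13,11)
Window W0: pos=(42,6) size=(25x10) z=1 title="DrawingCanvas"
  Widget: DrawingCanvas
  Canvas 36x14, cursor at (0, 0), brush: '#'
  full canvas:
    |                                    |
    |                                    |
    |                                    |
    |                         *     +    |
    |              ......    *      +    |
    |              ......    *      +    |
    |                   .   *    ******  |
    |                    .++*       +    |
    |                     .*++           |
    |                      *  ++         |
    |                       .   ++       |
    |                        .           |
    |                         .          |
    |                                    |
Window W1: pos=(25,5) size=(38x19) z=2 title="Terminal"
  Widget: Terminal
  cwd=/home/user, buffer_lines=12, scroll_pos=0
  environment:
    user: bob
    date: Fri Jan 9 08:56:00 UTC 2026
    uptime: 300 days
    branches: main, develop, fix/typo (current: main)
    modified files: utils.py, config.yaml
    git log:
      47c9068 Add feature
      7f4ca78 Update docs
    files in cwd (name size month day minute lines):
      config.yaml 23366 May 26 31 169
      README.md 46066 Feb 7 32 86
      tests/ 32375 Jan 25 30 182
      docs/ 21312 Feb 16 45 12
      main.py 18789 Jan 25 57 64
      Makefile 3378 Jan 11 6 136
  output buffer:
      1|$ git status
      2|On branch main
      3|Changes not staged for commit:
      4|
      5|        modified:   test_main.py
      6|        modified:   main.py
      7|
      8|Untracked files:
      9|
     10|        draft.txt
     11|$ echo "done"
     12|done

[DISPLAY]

            ┃                             
            ┃        modified:   test_main
            ┃        modified:   main.py  
            ┃                             
            ┃Untracked files:             
            ┃                             
            ┃        draft.txt            
            ┃$ echo "done"                
            ┃done                         
            ┃$ █                          
            ┃                             
            ┃                             
            ┗━━━━━━━━━━━━━━━━━━━━━━━━━━━━━
                                          
                                          
                                          
                                          


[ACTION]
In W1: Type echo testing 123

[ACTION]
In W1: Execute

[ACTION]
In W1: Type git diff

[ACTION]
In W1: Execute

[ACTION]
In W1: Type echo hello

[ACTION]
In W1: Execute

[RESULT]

            ┃$ echo testing 123           
            ┃testing 123                  
            ┃$ git diff                   
            ┃diff --git a/main.py b/main.p
            ┃--- a/main.py                
            ┃+++ b/main.py                
            ┃@@ -1,3 +1,4 @@              
            ┃+# updated                   
            ┃ import sys                  
            ┃$ echo hello                 
            ┃hello                        
            ┃$ █                          
            ┗━━━━━━━━━━━━━━━━━━━━━━━━━━━━━
                                          
                                          
                                          
                                          


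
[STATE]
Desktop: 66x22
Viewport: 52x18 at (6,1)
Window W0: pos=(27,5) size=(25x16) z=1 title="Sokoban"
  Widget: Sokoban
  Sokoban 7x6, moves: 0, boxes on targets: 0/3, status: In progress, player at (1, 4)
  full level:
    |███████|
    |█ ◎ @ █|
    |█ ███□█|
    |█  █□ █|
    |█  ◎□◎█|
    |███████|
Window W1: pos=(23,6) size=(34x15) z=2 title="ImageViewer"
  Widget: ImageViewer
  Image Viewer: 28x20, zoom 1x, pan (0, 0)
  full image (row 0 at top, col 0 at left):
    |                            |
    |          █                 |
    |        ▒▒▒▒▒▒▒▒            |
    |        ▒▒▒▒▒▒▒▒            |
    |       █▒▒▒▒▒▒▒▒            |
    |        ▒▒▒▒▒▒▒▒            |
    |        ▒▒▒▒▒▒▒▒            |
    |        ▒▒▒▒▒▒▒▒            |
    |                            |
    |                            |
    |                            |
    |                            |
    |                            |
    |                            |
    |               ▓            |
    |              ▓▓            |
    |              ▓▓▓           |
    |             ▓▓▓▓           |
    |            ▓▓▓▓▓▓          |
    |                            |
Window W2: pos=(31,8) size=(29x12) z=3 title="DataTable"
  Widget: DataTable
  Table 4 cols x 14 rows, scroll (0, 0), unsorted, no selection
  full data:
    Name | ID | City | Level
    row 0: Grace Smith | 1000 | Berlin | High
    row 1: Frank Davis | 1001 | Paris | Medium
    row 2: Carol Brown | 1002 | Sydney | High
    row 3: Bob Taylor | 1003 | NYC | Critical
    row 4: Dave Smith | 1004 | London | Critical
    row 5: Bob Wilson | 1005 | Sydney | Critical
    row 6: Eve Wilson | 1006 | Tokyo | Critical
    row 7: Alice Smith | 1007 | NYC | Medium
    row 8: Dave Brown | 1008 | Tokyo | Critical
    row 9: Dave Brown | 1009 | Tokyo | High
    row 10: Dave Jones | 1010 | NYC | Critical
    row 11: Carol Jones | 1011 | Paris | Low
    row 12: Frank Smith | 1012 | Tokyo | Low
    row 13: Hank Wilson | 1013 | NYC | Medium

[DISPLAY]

                                                    
                                                    
                                                    
                                                    
                     ┏━━━━━━━━━━━━━━━━━━━━━━━┓      
                 ┏━━━━━━━━━━━━━━━━━━━━━━━━━━━━━━━━┓ 
                 ┃ ImageViewer                    ┃ 
                 ┠───────┏━━━━━━━━━━━━━━━━━━━━━━━━━━
                 ┃       ┃ DataTable                
                 ┃       ┠──────────────────────────
                 ┃       ┃Name       │ID  │City  │Le
                 ┃       ┃───────────┼────┼──────┼──
                 ┃       ┃Grace Smith│1000│Berlin│Hi
                 ┃       ┃Frank Davis│1001│Paris │Me
                 ┃       ┃Carol Brown│1002│Sydney│Hi
                 ┃       ┃Bob Taylor │1003│NYC   │Cr
                 ┃       ┃Dave Smith │1004│London│Cr
                 ┃       ┃Bob Wilson │1005│Sydney│Cr


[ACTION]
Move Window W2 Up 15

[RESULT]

                         ┃ DataTable                
                         ┠──────────────────────────
                         ┃Name       │ID  │City  │Le
                         ┃───────────┼────┼──────┼──
                     ┏━━━┃Grace Smith│1000│Berlin│Hi
                 ┏━━━━━━━┃Frank Davis│1001│Paris │Me
                 ┃ ImageV┃Carol Brown│1002│Sydney│Hi
                 ┠───────┃Bob Taylor │1003│NYC   │Cr
                 ┃       ┃Dave Smith │1004│London│Cr
                 ┃       ┃Bob Wilson │1005│Sydney│Cr
                 ┃       ┗━━━━━━━━━━━━━━━━━━━━━━━━━━
                 ┃        ▒▒▒▒▒▒▒▒                ┃ 
                 ┃       █▒▒▒▒▒▒▒▒                ┃ 
                 ┃        ▒▒▒▒▒▒▒▒                ┃ 
                 ┃        ▒▒▒▒▒▒▒▒                ┃ 
                 ┃        ▒▒▒▒▒▒▒▒                ┃ 
                 ┃                                ┃ 
                 ┃                                ┃ 


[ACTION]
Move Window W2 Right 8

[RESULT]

                               ┃ DataTable          
                               ┠────────────────────
                               ┃Name       │ID  │Cit
                               ┃───────────┼────┼───
                     ┏━━━━━━━━━┃Grace Smith│1000│Ber
                 ┏━━━━━━━━━━━━━┃Frank Davis│1001│Par
                 ┃ ImageViewer ┃Carol Brown│1002│Syd
                 ┠─────────────┃Bob Taylor │1003│NYC
                 ┃             ┃Dave Smith │1004│Lon
                 ┃          █  ┃Bob Wilson │1005│Syd
                 ┃        ▒▒▒▒▒┗━━━━━━━━━━━━━━━━━━━━
                 ┃        ▒▒▒▒▒▒▒▒                ┃ 
                 ┃       █▒▒▒▒▒▒▒▒                ┃ 
                 ┃        ▒▒▒▒▒▒▒▒                ┃ 
                 ┃        ▒▒▒▒▒▒▒▒                ┃ 
                 ┃        ▒▒▒▒▒▒▒▒                ┃ 
                 ┃                                ┃ 
                 ┃                                ┃ 


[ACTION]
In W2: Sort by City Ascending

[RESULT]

                               ┃ DataTable          
                               ┠────────────────────
                               ┃Name       │ID  │Cit
                               ┃───────────┼────┼───
                     ┏━━━━━━━━━┃Grace Smith│1000│Ber
                 ┏━━━━━━━━━━━━━┃Dave Smith │1004│Lon
                 ┃ ImageViewer ┃Bob Taylor │1003│NYC
                 ┠─────────────┃Alice Smith│1007│NYC
                 ┃             ┃Dave Jones │1010│NYC
                 ┃          █  ┃Hank Wilson│1013│NYC
                 ┃        ▒▒▒▒▒┗━━━━━━━━━━━━━━━━━━━━
                 ┃        ▒▒▒▒▒▒▒▒                ┃ 
                 ┃       █▒▒▒▒▒▒▒▒                ┃ 
                 ┃        ▒▒▒▒▒▒▒▒                ┃ 
                 ┃        ▒▒▒▒▒▒▒▒                ┃ 
                 ┃        ▒▒▒▒▒▒▒▒                ┃ 
                 ┃                                ┃ 
                 ┃                                ┃ 


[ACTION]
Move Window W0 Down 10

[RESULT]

                               ┃ DataTable          
                               ┠────────────────────
                               ┃Name       │ID  │Cit
                               ┃───────────┼────┼───
                               ┃Grace Smith│1000│Ber
                 ┏━━━━━━━━━━━━━┃Dave Smith │1004│Lon
                 ┃ ImageViewer ┃Bob Taylor │1003│NYC
                 ┠─────────────┃Alice Smith│1007│NYC
                 ┃             ┃Dave Jones │1010│NYC
                 ┃          █  ┃Hank Wilson│1013│NYC
                 ┃        ▒▒▒▒▒┗━━━━━━━━━━━━━━━━━━━━
                 ┃        ▒▒▒▒▒▒▒▒                ┃ 
                 ┃       █▒▒▒▒▒▒▒▒                ┃ 
                 ┃        ▒▒▒▒▒▒▒▒                ┃ 
                 ┃        ▒▒▒▒▒▒▒▒                ┃ 
                 ┃        ▒▒▒▒▒▒▒▒                ┃ 
                 ┃                                ┃ 
                 ┃                                ┃ 


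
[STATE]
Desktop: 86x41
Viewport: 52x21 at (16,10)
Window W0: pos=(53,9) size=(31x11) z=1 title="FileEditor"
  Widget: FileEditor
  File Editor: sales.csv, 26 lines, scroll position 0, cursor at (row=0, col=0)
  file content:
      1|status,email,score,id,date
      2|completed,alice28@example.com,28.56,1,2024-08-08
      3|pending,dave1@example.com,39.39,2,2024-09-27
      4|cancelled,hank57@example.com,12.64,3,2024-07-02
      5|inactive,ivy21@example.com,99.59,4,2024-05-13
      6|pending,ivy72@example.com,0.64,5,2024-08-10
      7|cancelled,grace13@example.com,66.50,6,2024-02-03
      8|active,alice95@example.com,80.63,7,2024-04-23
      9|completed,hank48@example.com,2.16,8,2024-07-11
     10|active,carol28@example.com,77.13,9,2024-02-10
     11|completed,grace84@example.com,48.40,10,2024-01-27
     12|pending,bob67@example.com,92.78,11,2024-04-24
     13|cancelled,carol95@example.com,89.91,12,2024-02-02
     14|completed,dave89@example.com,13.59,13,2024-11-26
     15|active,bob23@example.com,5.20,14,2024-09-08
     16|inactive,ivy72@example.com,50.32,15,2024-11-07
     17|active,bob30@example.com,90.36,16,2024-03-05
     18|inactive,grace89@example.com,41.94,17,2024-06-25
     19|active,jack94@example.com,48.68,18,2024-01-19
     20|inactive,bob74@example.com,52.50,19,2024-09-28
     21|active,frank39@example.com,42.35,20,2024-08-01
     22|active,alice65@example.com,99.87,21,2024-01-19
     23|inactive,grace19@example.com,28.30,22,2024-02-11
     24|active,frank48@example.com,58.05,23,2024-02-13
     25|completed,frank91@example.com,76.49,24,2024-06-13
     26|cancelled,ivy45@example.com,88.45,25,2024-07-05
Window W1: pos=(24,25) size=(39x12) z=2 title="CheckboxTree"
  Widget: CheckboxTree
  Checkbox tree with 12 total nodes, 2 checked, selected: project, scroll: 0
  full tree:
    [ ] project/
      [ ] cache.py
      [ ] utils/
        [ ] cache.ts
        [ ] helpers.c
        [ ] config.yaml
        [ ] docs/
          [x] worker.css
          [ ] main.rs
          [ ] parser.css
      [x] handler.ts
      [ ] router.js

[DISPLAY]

                                     ┃ FileEditor   
                                     ┠──────────────
                                     ┃█tatus,email,s
                                     ┃completed,alic
                                     ┃pending,dave1@
                                     ┃cancelled,hank
                                     ┃inactive,ivy21
                                     ┃pending,ivy72@
                                     ┃cancelled,grac
                                     ┗━━━━━━━━━━━━━━
                                                    
                                                    
                                                    
                                                    
                                                    
        ┏━━━━━━━━━━━━━━━━━━━━━━━━━━━━━━━━━━━━━┓     
        ┃ CheckboxTree                        ┃     
        ┠─────────────────────────────────────┨     
        ┃>[-] project/                        ┃     
        ┃   [ ] cache.py                      ┃     
        ┃   [-] utils/                        ┃     


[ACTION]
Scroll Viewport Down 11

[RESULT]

                                                    
                                                    
                                                    
                                                    
                                                    
        ┏━━━━━━━━━━━━━━━━━━━━━━━━━━━━━━━━━━━━━┓     
        ┃ CheckboxTree                        ┃     
        ┠─────────────────────────────────────┨     
        ┃>[-] project/                        ┃     
        ┃   [ ] cache.py                      ┃     
        ┃   [-] utils/                        ┃     
        ┃     [ ] cache.ts                    ┃     
        ┃     [ ] helpers.c                   ┃     
        ┃     [ ] config.yaml                 ┃     
        ┃     [-] docs/                       ┃     
        ┃       [x] worker.css                ┃     
        ┗━━━━━━━━━━━━━━━━━━━━━━━━━━━━━━━━━━━━━┛     
                                                    
                                                    
                                                    
                                                    


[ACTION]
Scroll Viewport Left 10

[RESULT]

                                                    
                                                    
                                                    
                                                    
                                                    
                  ┏━━━━━━━━━━━━━━━━━━━━━━━━━━━━━━━━━
                  ┃ CheckboxTree                    
                  ┠─────────────────────────────────
                  ┃>[-] project/                    
                  ┃   [ ] cache.py                  
                  ┃   [-] utils/                    
                  ┃     [ ] cache.ts                
                  ┃     [ ] helpers.c               
                  ┃     [ ] config.yaml             
                  ┃     [-] docs/                   
                  ┃       [x] worker.css            
                  ┗━━━━━━━━━━━━━━━━━━━━━━━━━━━━━━━━━
                                                    
                                                    
                                                    
                                                    
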